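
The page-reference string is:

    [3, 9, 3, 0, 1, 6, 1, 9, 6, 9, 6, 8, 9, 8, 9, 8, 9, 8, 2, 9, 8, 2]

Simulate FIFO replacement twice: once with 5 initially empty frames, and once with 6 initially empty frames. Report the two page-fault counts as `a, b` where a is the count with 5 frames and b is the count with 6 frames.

5 frames: F F . F F F . . . . . F . . . . . . F F . . → 8 faults.
6 frames: F F . F F F . . . . . F . . . . . . F . . . → 7 faults.
7 < 8: adding a frame reduced faults, as is typical.

8, 7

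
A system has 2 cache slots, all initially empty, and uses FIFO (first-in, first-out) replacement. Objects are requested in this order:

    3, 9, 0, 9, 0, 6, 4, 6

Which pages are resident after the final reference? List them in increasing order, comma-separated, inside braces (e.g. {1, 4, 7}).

{4, 6}

3 → fault, frames [3]
9 → fault, frames [3, 9]
0 → fault, evict 3, frames [9, 0]
9 → hit
0 → hit
6 → fault, evict 9, frames [0, 6]
4 → fault, evict 0, frames [6, 4]
6 → hit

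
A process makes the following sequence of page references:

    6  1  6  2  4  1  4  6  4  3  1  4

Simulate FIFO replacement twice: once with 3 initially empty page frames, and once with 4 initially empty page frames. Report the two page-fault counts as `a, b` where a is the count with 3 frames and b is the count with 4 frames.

8, 5

3 frames: F F . F F . . F . F F F → 8 faults.
4 frames: F F . F F . . . . F . . → 5 faults.
5 < 8: adding a frame reduced faults, as is typical.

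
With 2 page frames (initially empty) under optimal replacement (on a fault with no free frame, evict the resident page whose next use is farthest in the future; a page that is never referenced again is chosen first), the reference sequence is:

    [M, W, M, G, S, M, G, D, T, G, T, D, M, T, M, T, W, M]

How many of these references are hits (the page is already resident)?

M: miss, frames {M}
W: miss, frames {M,W}
M: hit
G: miss, evict W, frames {M,G}
S: miss, evict G, frames {M,S}
M: hit
G: miss, evict S, frames {M,G}
D: miss, evict M, frames {G,D}
T: miss, evict D, frames {G,T}
G: hit
T: hit
D: miss, evict G, frames {T,D}
M: miss, evict D, frames {T,M}
T: hit
M: hit
T: hit
W: miss, evict T, frames {M,W}
M: hit
Hits: 8.

8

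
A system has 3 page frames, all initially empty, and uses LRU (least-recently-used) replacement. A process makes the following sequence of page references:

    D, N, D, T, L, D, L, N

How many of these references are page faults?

D: fault, frames [D]
N: fault, frames [D, N]
D: hit
T: fault, frames [N, D, T]
L: fault, evict N, frames [D, T, L]
D: hit
L: hit
N: fault, evict T, frames [D, L, N]
Page faults: 5.

5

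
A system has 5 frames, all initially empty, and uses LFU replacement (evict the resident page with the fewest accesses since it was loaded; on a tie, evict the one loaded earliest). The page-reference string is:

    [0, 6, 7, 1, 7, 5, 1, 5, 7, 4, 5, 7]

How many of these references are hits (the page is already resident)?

6

0 -> fault, frames {0}
6 -> fault, frames {0,6}
7 -> fault, frames {0,6,7}
1 -> fault, frames {0,6,7,1}
7 -> hit
5 -> fault, frames {0,6,7,1,5}
1 -> hit
5 -> hit
7 -> hit
4 -> fault, evict 0, frames {6,7,1,5,4}
5 -> hit
7 -> hit
Hits: 6.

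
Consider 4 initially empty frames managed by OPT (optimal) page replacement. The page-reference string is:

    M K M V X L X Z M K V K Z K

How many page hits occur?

M -> fault, frames (M)
K -> fault, frames (M K)
M -> hit
V -> fault, frames (M K V)
X -> fault, frames (M K V X)
L -> fault, evict V, frames (M K X L)
X -> hit
Z -> fault, evict L, frames (M K X Z)
M -> hit
K -> hit
V -> fault, evict X, frames (M K Z V)
K -> hit
Z -> hit
K -> hit
Hits: 7.

7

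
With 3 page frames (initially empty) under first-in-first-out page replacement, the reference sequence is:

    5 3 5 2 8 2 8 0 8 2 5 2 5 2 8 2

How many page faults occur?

8

5 → miss, frames (5)
3 → miss, frames (5 3)
5 → hit
2 → miss, frames (5 3 2)
8 → miss, evict 5, frames (3 2 8)
2 → hit
8 → hit
0 → miss, evict 3, frames (2 8 0)
8 → hit
2 → hit
5 → miss, evict 2, frames (8 0 5)
2 → miss, evict 8, frames (0 5 2)
5 → hit
2 → hit
8 → miss, evict 0, frames (5 2 8)
2 → hit
Page faults: 8.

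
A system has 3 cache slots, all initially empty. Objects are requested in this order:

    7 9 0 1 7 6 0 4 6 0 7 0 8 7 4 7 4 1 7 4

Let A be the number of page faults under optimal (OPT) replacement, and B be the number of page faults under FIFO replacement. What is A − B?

Under OPT: F F F F . F . F . . F . F . . . . F . . → 9 faults.
Under FIFO: F F F F F F F F . . F . F . . . . F . F → 12 faults.
A − B = 9 − 12 = -3.

-3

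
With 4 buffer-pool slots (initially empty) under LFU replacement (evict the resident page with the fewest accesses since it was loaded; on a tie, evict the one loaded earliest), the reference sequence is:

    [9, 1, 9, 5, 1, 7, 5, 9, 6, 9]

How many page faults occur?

5

9: fault, frames (9)
1: fault, frames (9 1)
9: hit
5: fault, frames (9 1 5)
1: hit
7: fault, frames (9 1 5 7)
5: hit
9: hit
6: fault, evict 7, frames (9 1 5 6)
9: hit
Page faults: 5.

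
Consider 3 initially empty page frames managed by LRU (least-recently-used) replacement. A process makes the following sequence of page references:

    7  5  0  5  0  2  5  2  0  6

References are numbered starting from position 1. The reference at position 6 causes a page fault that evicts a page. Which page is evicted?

pos 1: 7: fault, frames (7)
pos 2: 5: fault, frames (7 5)
pos 3: 0: fault, frames (7 5 0)
pos 4: 5: hit
pos 5: 0: hit
pos 6: 2: fault, evict 7, frames (5 0 2)
At position 6, page 7 is evicted.

7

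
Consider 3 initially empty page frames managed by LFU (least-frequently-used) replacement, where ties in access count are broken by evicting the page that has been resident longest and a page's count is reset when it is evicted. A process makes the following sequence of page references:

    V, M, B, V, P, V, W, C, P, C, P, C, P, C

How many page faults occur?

V → fault, frames {V}
M → fault, frames {V,M}
B → fault, frames {V,M,B}
V → hit
P → fault, evict M, frames {V,B,P}
V → hit
W → fault, evict B, frames {V,P,W}
C → fault, evict P, frames {V,W,C}
P → fault, evict W, frames {V,C,P}
C → hit
P → hit
C → hit
P → hit
C → hit
Page faults: 7.

7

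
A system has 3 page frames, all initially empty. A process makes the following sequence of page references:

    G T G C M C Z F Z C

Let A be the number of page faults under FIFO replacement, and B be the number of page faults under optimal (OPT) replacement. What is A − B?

Under FIFO: F F . F F . F F . F → 7 faults.
Under OPT: F F . F F . F F . . → 6 faults.
A − B = 7 − 6 = 1.

1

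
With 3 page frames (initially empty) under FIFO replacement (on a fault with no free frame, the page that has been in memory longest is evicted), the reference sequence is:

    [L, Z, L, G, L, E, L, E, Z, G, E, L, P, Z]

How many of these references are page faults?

11

L -> miss, frames (L)
Z -> miss, frames (L Z)
L -> hit
G -> miss, frames (L Z G)
L -> hit
E -> miss, evict L, frames (Z G E)
L -> miss, evict Z, frames (G E L)
E -> hit
Z -> miss, evict G, frames (E L Z)
G -> miss, evict E, frames (L Z G)
E -> miss, evict L, frames (Z G E)
L -> miss, evict Z, frames (G E L)
P -> miss, evict G, frames (E L P)
Z -> miss, evict E, frames (L P Z)
Page faults: 11.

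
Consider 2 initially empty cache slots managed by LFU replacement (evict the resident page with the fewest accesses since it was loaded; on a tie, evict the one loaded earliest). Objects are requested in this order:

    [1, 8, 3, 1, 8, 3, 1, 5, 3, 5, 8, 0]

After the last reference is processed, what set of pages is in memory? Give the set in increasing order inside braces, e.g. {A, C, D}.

{0, 5}

1: fault, frames (1)
8: fault, frames (1 8)
3: fault, evict 1, frames (8 3)
1: fault, evict 8, frames (3 1)
8: fault, evict 3, frames (1 8)
3: fault, evict 1, frames (8 3)
1: fault, evict 8, frames (3 1)
5: fault, evict 3, frames (1 5)
3: fault, evict 1, frames (5 3)
5: hit
8: fault, evict 3, frames (5 8)
0: fault, evict 8, frames (5 0)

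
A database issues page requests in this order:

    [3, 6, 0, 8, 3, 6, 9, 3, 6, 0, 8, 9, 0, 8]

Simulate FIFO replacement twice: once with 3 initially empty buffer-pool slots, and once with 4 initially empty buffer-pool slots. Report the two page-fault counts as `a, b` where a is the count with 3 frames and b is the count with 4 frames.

3 frames: F F F F F F F . . F F . . . → 9 faults.
4 frames: F F F F . . F F F F F F . . → 10 faults.
10 > 9: adding a frame increased faults — Belady's anomaly.

9, 10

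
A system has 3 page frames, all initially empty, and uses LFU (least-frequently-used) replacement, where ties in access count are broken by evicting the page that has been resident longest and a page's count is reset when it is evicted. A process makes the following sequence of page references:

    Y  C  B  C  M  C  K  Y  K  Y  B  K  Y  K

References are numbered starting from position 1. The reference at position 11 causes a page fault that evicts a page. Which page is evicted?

K

pos 1: Y -> miss, frames {Y}
pos 2: C -> miss, frames {Y,C}
pos 3: B -> miss, frames {Y,C,B}
pos 4: C -> hit
pos 5: M -> miss, evict Y, frames {C,B,M}
pos 6: C -> hit
pos 7: K -> miss, evict B, frames {C,M,K}
pos 8: Y -> miss, evict M, frames {C,K,Y}
pos 9: K -> hit
pos 10: Y -> hit
pos 11: B -> miss, evict K, frames {C,Y,B}
At position 11, page K is evicted.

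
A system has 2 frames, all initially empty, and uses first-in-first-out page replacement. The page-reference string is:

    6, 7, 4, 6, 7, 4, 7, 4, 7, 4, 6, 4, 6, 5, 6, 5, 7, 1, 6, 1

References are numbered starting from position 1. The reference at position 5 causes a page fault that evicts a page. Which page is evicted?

pos 1: 6 -> fault, frames (6)
pos 2: 7 -> fault, frames (6 7)
pos 3: 4 -> fault, evict 6, frames (7 4)
pos 4: 6 -> fault, evict 7, frames (4 6)
pos 5: 7 -> fault, evict 4, frames (6 7)
At position 5, page 4 is evicted.

4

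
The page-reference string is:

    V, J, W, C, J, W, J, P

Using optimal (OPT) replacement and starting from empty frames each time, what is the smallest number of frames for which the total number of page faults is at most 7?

2

f=1: 8 faults
f=2: 6 faults
f=3: 5 faults
f=4: 5 faults
f=5: 5 faults
Smallest f with faults ≤ 7 is 2.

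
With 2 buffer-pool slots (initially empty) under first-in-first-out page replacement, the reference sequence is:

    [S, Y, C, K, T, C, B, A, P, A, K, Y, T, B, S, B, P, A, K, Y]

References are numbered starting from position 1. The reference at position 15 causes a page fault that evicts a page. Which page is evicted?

pos 1: S → miss, frames (S)
pos 2: Y → miss, frames (S Y)
pos 3: C → miss, evict S, frames (Y C)
pos 4: K → miss, evict Y, frames (C K)
pos 5: T → miss, evict C, frames (K T)
pos 6: C → miss, evict K, frames (T C)
pos 7: B → miss, evict T, frames (C B)
pos 8: A → miss, evict C, frames (B A)
pos 9: P → miss, evict B, frames (A P)
pos 10: A → hit
pos 11: K → miss, evict A, frames (P K)
pos 12: Y → miss, evict P, frames (K Y)
pos 13: T → miss, evict K, frames (Y T)
pos 14: B → miss, evict Y, frames (T B)
pos 15: S → miss, evict T, frames (B S)
At position 15, page T is evicted.

T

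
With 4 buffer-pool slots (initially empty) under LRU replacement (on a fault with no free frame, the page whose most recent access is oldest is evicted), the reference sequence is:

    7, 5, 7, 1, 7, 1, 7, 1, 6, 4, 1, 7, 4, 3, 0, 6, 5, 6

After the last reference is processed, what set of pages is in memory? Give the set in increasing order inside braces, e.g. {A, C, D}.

7: fault, frames (7)
5: fault, frames (7 5)
7: hit
1: fault, frames (5 7 1)
7: hit
1: hit
7: hit
1: hit
6: fault, frames (5 7 1 6)
4: fault, evict 5, frames (7 1 6 4)
1: hit
7: hit
4: hit
3: fault, evict 6, frames (1 7 4 3)
0: fault, evict 1, frames (7 4 3 0)
6: fault, evict 7, frames (4 3 0 6)
5: fault, evict 4, frames (3 0 6 5)
6: hit

{0, 3, 5, 6}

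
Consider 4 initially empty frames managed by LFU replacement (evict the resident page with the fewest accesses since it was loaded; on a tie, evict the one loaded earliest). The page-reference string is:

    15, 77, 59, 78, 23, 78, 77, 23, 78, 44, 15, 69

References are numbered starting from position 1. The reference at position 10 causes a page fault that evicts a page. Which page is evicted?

pos 1: 15 -> miss, frames (15)
pos 2: 77 -> miss, frames (15 77)
pos 3: 59 -> miss, frames (15 77 59)
pos 4: 78 -> miss, frames (15 77 59 78)
pos 5: 23 -> miss, evict 15, frames (77 59 78 23)
pos 6: 78 -> hit
pos 7: 77 -> hit
pos 8: 23 -> hit
pos 9: 78 -> hit
pos 10: 44 -> miss, evict 59, frames (77 78 23 44)
At position 10, page 59 is evicted.

59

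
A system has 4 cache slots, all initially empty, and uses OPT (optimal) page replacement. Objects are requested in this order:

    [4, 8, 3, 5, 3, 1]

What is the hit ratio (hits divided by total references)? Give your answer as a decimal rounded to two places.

0.17

4: miss, frames (4)
8: miss, frames (4 8)
3: miss, frames (4 8 3)
5: miss, frames (4 8 3 5)
3: hit
1: miss, evict 5, frames (4 8 3 1)
Hits: 1 of 6 references → 1/6 = 0.1667.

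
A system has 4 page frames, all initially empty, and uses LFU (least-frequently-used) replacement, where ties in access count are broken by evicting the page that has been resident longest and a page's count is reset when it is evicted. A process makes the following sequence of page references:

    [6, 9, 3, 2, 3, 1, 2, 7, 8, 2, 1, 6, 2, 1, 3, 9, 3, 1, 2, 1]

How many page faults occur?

6 -> fault, frames [6]
9 -> fault, frames [6, 9]
3 -> fault, frames [6, 9, 3]
2 -> fault, frames [6, 9, 3, 2]
3 -> hit
1 -> fault, evict 6, frames [9, 3, 2, 1]
2 -> hit
7 -> fault, evict 9, frames [3, 2, 1, 7]
8 -> fault, evict 1, frames [3, 2, 7, 8]
2 -> hit
1 -> fault, evict 7, frames [3, 2, 8, 1]
6 -> fault, evict 8, frames [3, 2, 1, 6]
2 -> hit
1 -> hit
3 -> hit
9 -> fault, evict 6, frames [3, 2, 1, 9]
3 -> hit
1 -> hit
2 -> hit
1 -> hit
Page faults: 10.

10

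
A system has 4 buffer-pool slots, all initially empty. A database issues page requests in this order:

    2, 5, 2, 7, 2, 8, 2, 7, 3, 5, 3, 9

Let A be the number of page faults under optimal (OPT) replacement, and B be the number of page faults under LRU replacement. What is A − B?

Under OPT: F F . F . F . . F . . F → 6 faults.
Under LRU: F F . F . F . . F F . F → 7 faults.
A − B = 6 − 7 = -1.

-1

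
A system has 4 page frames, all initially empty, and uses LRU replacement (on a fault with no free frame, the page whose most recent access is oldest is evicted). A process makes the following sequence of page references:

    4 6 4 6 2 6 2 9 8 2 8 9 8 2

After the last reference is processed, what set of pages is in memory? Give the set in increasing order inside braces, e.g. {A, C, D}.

4: miss, frames [4]
6: miss, frames [4, 6]
4: hit
6: hit
2: miss, frames [4, 6, 2]
6: hit
2: hit
9: miss, frames [4, 6, 2, 9]
8: miss, evict 4, frames [6, 2, 9, 8]
2: hit
8: hit
9: hit
8: hit
2: hit

{2, 6, 8, 9}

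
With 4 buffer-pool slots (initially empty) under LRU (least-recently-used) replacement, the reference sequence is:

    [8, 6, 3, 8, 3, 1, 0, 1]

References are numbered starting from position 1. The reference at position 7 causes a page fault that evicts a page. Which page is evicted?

pos 1: 8 -> miss, frames {8}
pos 2: 6 -> miss, frames {8,6}
pos 3: 3 -> miss, frames {8,6,3}
pos 4: 8 -> hit
pos 5: 3 -> hit
pos 6: 1 -> miss, frames {6,8,3,1}
pos 7: 0 -> miss, evict 6, frames {8,3,1,0}
At position 7, page 6 is evicted.

6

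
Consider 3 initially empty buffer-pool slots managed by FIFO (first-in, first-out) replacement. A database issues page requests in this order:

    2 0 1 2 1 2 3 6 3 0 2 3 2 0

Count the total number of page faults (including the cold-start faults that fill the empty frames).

2 -> fault, frames (2)
0 -> fault, frames (2 0)
1 -> fault, frames (2 0 1)
2 -> hit
1 -> hit
2 -> hit
3 -> fault, evict 2, frames (0 1 3)
6 -> fault, evict 0, frames (1 3 6)
3 -> hit
0 -> fault, evict 1, frames (3 6 0)
2 -> fault, evict 3, frames (6 0 2)
3 -> fault, evict 6, frames (0 2 3)
2 -> hit
0 -> hit
Page faults: 8.

8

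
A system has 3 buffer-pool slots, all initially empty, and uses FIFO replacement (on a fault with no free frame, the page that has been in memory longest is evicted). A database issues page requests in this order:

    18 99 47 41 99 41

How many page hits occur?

18: fault, frames [18]
99: fault, frames [18, 99]
47: fault, frames [18, 99, 47]
41: fault, evict 18, frames [99, 47, 41]
99: hit
41: hit
Hits: 2.

2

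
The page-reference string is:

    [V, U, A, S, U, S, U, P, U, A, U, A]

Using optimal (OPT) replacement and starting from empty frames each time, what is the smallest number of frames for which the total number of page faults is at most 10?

f=1: 12 faults
f=2: 6 faults
f=3: 5 faults
f=4: 5 faults
f=5: 5 faults
Smallest f with faults ≤ 10 is 2.

2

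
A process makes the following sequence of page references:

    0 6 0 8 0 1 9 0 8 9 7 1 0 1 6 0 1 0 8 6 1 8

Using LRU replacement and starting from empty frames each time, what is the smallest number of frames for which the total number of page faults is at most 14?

3

f=1: 22 faults
f=2: 18 faults
f=3: 13 faults
f=4: 10 faults
f=5: 8 faults
f=6: 6 faults
Smallest f with faults ≤ 14 is 3.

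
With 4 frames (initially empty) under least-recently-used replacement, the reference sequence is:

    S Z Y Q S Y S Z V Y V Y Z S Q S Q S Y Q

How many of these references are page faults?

6

S → fault, frames {S}
Z → fault, frames {S,Z}
Y → fault, frames {S,Z,Y}
Q → fault, frames {S,Z,Y,Q}
S → hit
Y → hit
S → hit
Z → hit
V → fault, evict Q, frames {Y,S,Z,V}
Y → hit
V → hit
Y → hit
Z → hit
S → hit
Q → fault, evict V, frames {Y,Z,S,Q}
S → hit
Q → hit
S → hit
Y → hit
Q → hit
Page faults: 6.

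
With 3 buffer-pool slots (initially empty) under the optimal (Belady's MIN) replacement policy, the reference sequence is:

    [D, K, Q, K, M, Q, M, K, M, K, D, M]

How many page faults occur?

5

D: fault, frames (D)
K: fault, frames (D K)
Q: fault, frames (D K Q)
K: hit
M: fault, evict D, frames (K Q M)
Q: hit
M: hit
K: hit
M: hit
K: hit
D: fault, evict Q, frames (K M D)
M: hit
Page faults: 5.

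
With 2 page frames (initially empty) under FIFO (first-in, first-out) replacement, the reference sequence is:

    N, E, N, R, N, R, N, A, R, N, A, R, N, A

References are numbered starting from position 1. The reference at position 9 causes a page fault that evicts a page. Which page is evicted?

N

pos 1: N: fault, frames [N]
pos 2: E: fault, frames [N, E]
pos 3: N: hit
pos 4: R: fault, evict N, frames [E, R]
pos 5: N: fault, evict E, frames [R, N]
pos 6: R: hit
pos 7: N: hit
pos 8: A: fault, evict R, frames [N, A]
pos 9: R: fault, evict N, frames [A, R]
At position 9, page N is evicted.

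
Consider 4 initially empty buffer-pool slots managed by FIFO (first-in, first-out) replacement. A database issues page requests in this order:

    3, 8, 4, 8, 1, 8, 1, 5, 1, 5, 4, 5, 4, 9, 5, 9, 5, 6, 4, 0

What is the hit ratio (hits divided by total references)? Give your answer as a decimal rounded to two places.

3 → miss, frames (3)
8 → miss, frames (3 8)
4 → miss, frames (3 8 4)
8 → hit
1 → miss, frames (3 8 4 1)
8 → hit
1 → hit
5 → miss, evict 3, frames (8 4 1 5)
1 → hit
5 → hit
4 → hit
5 → hit
4 → hit
9 → miss, evict 8, frames (4 1 5 9)
5 → hit
9 → hit
5 → hit
6 → miss, evict 4, frames (1 5 9 6)
4 → miss, evict 1, frames (5 9 6 4)
0 → miss, evict 5, frames (9 6 4 0)
Hits: 11 of 20 references → 11/20 = 0.5500.

0.55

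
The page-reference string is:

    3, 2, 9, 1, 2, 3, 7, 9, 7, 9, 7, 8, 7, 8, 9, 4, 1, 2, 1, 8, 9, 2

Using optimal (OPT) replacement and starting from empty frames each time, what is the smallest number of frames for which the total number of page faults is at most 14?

2

f=1: 22 faults
f=2: 14 faults
f=3: 11 faults
f=4: 8 faults
f=5: 7 faults
f=6: 7 faults
f=7: 7 faults
Smallest f with faults ≤ 14 is 2.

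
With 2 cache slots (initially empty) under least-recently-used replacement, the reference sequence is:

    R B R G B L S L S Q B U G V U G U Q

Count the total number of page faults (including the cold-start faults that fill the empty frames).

R -> fault, frames {R}
B -> fault, frames {R,B}
R -> hit
G -> fault, evict B, frames {R,G}
B -> fault, evict R, frames {G,B}
L -> fault, evict G, frames {B,L}
S -> fault, evict B, frames {L,S}
L -> hit
S -> hit
Q -> fault, evict L, frames {S,Q}
B -> fault, evict S, frames {Q,B}
U -> fault, evict Q, frames {B,U}
G -> fault, evict B, frames {U,G}
V -> fault, evict U, frames {G,V}
U -> fault, evict G, frames {V,U}
G -> fault, evict V, frames {U,G}
U -> hit
Q -> fault, evict G, frames {U,Q}
Page faults: 14.

14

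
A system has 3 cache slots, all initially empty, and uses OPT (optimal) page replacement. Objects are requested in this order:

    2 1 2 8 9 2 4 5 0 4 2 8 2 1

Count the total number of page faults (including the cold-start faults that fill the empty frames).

2: miss, frames [2]
1: miss, frames [2, 1]
2: hit
8: miss, frames [2, 1, 8]
9: miss, evict 1, frames [2, 8, 9]
2: hit
4: miss, evict 9, frames [2, 8, 4]
5: miss, evict 8, frames [2, 4, 5]
0: miss, evict 5, frames [2, 4, 0]
4: hit
2: hit
8: miss, evict 0, frames [2, 4, 8]
2: hit
1: miss, evict 8, frames [2, 4, 1]
Page faults: 9.

9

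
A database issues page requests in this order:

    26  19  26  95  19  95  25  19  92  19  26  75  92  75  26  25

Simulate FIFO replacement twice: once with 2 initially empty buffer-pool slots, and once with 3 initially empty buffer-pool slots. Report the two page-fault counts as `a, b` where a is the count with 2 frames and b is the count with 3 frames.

2 frames: F F . F . . F F F . F F F . F F → 11 faults.
3 frames: F F . F . . F . F F F F F . . F → 10 faults.
10 < 11: adding a frame reduced faults, as is typical.

11, 10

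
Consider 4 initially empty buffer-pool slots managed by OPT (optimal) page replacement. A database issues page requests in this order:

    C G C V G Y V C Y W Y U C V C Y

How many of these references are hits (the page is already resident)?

10

C: fault, frames {C}
G: fault, frames {C,G}
C: hit
V: fault, frames {C,G,V}
G: hit
Y: fault, frames {C,G,V,Y}
V: hit
C: hit
Y: hit
W: fault, evict G, frames {C,V,Y,W}
Y: hit
U: fault, evict W, frames {C,V,Y,U}
C: hit
V: hit
C: hit
Y: hit
Hits: 10.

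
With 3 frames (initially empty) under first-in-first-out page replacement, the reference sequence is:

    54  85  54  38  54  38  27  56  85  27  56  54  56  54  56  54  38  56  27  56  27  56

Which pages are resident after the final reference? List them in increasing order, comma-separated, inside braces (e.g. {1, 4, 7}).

54: fault, frames {54}
85: fault, frames {54,85}
54: hit
38: fault, frames {54,85,38}
54: hit
38: hit
27: fault, evict 54, frames {85,38,27}
56: fault, evict 85, frames {38,27,56}
85: fault, evict 38, frames {27,56,85}
27: hit
56: hit
54: fault, evict 27, frames {56,85,54}
56: hit
54: hit
56: hit
54: hit
38: fault, evict 56, frames {85,54,38}
56: fault, evict 85, frames {54,38,56}
27: fault, evict 54, frames {38,56,27}
56: hit
27: hit
56: hit

{27, 38, 56}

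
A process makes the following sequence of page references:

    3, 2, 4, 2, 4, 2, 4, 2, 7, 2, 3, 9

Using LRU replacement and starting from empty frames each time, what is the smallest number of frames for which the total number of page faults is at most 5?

f=1: 12 faults
f=2: 6 faults
f=3: 6 faults
f=4: 5 faults
f=5: 5 faults
Smallest f with faults ≤ 5 is 4.

4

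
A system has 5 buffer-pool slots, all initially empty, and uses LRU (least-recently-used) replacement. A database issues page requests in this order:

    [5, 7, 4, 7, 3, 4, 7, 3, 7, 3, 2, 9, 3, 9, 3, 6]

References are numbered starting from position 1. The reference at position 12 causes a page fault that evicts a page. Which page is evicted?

pos 1: 5 → fault, frames [5]
pos 2: 7 → fault, frames [5, 7]
pos 3: 4 → fault, frames [5, 7, 4]
pos 4: 7 → hit
pos 5: 3 → fault, frames [5, 4, 7, 3]
pos 6: 4 → hit
pos 7: 7 → hit
pos 8: 3 → hit
pos 9: 7 → hit
pos 10: 3 → hit
pos 11: 2 → fault, frames [5, 4, 7, 3, 2]
pos 12: 9 → fault, evict 5, frames [4, 7, 3, 2, 9]
At position 12, page 5 is evicted.

5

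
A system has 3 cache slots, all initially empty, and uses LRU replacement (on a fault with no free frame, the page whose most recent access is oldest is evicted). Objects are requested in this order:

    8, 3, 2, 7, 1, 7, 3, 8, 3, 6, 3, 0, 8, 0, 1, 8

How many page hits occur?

8 → miss, frames {8}
3 → miss, frames {8,3}
2 → miss, frames {8,3,2}
7 → miss, evict 8, frames {3,2,7}
1 → miss, evict 3, frames {2,7,1}
7 → hit
3 → miss, evict 2, frames {1,7,3}
8 → miss, evict 1, frames {7,3,8}
3 → hit
6 → miss, evict 7, frames {8,3,6}
3 → hit
0 → miss, evict 8, frames {6,3,0}
8 → miss, evict 6, frames {3,0,8}
0 → hit
1 → miss, evict 3, frames {8,0,1}
8 → hit
Hits: 5.

5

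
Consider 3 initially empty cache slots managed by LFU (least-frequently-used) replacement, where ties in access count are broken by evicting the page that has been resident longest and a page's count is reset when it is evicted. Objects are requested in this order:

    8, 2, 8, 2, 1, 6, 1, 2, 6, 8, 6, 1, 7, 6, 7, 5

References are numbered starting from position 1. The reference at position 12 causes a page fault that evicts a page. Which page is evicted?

6

pos 1: 8 → fault, frames (8)
pos 2: 2 → fault, frames (8 2)
pos 3: 8 → hit
pos 4: 2 → hit
pos 5: 1 → fault, frames (8 2 1)
pos 6: 6 → fault, evict 1, frames (8 2 6)
pos 7: 1 → fault, evict 6, frames (8 2 1)
pos 8: 2 → hit
pos 9: 6 → fault, evict 1, frames (8 2 6)
pos 10: 8 → hit
pos 11: 6 → hit
pos 12: 1 → fault, evict 6, frames (8 2 1)
At position 12, page 6 is evicted.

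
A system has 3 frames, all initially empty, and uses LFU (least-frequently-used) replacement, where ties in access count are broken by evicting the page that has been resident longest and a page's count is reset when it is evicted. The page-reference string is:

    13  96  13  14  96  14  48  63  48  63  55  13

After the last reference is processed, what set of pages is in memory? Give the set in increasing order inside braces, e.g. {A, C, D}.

13 -> fault, frames {13}
96 -> fault, frames {13,96}
13 -> hit
14 -> fault, frames {13,96,14}
96 -> hit
14 -> hit
48 -> fault, evict 13, frames {96,14,48}
63 -> fault, evict 48, frames {96,14,63}
48 -> fault, evict 63, frames {96,14,48}
63 -> fault, evict 48, frames {96,14,63}
55 -> fault, evict 63, frames {96,14,55}
13 -> fault, evict 55, frames {96,14,13}

{13, 14, 96}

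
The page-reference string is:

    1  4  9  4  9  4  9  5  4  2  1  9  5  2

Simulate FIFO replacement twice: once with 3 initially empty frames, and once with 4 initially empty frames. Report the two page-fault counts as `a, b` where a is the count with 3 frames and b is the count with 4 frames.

9, 6

3 frames: F F F . . . . F . F F F F F → 9 faults.
4 frames: F F F . . . . F . F F . . . → 6 faults.
6 < 9: adding a frame reduced faults, as is typical.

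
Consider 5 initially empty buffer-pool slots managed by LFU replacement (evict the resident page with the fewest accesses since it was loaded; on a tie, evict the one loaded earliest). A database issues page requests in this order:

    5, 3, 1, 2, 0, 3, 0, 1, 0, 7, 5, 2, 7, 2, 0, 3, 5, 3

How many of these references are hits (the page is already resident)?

8

5 → fault, frames [5]
3 → fault, frames [5, 3]
1 → fault, frames [5, 3, 1]
2 → fault, frames [5, 3, 1, 2]
0 → fault, frames [5, 3, 1, 2, 0]
3 → hit
0 → hit
1 → hit
0 → hit
7 → fault, evict 5, frames [3, 1, 2, 0, 7]
5 → fault, evict 2, frames [3, 1, 0, 7, 5]
2 → fault, evict 7, frames [3, 1, 0, 5, 2]
7 → fault, evict 5, frames [3, 1, 0, 2, 7]
2 → hit
0 → hit
3 → hit
5 → fault, evict 7, frames [3, 1, 0, 2, 5]
3 → hit
Hits: 8.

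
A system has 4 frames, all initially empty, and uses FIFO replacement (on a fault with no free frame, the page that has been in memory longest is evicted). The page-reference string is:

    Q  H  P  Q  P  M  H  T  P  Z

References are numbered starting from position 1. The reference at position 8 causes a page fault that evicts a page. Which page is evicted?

pos 1: Q: fault, frames {Q}
pos 2: H: fault, frames {Q,H}
pos 3: P: fault, frames {Q,H,P}
pos 4: Q: hit
pos 5: P: hit
pos 6: M: fault, frames {Q,H,P,M}
pos 7: H: hit
pos 8: T: fault, evict Q, frames {H,P,M,T}
At position 8, page Q is evicted.

Q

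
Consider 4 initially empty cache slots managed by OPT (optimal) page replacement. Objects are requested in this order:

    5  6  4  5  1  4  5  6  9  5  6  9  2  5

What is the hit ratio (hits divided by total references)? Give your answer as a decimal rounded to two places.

0.57

5 -> miss, frames {5}
6 -> miss, frames {5,6}
4 -> miss, frames {5,6,4}
5 -> hit
1 -> miss, frames {5,6,4,1}
4 -> hit
5 -> hit
6 -> hit
9 -> miss, evict 1, frames {5,6,4,9}
5 -> hit
6 -> hit
9 -> hit
2 -> miss, evict 9, frames {5,6,4,2}
5 -> hit
Hits: 8 of 14 references → 8/14 = 0.5714.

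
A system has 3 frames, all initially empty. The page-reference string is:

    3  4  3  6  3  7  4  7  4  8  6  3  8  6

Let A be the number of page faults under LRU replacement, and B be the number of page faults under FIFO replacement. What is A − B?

1

Under LRU: F F . F . F F . . F F F . . → 8 faults.
Under FIFO: F F . F . F . . . F . F . F → 7 faults.
A − B = 8 − 7 = 1.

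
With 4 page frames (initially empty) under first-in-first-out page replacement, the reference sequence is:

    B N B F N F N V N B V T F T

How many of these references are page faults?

5

B → fault, frames [B]
N → fault, frames [B, N]
B → hit
F → fault, frames [B, N, F]
N → hit
F → hit
N → hit
V → fault, frames [B, N, F, V]
N → hit
B → hit
V → hit
T → fault, evict B, frames [N, F, V, T]
F → hit
T → hit
Page faults: 5.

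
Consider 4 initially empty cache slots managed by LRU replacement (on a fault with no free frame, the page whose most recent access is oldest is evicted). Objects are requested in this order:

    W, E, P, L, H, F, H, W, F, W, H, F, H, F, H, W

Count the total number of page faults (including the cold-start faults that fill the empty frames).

W -> fault, frames {W}
E -> fault, frames {W,E}
P -> fault, frames {W,E,P}
L -> fault, frames {W,E,P,L}
H -> fault, evict W, frames {E,P,L,H}
F -> fault, evict E, frames {P,L,H,F}
H -> hit
W -> fault, evict P, frames {L,F,H,W}
F -> hit
W -> hit
H -> hit
F -> hit
H -> hit
F -> hit
H -> hit
W -> hit
Page faults: 7.

7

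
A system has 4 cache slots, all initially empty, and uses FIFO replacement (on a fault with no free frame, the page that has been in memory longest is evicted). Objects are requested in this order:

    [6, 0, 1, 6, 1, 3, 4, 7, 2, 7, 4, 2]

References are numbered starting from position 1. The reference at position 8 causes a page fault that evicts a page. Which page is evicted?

pos 1: 6 -> miss, frames {6}
pos 2: 0 -> miss, frames {6,0}
pos 3: 1 -> miss, frames {6,0,1}
pos 4: 6 -> hit
pos 5: 1 -> hit
pos 6: 3 -> miss, frames {6,0,1,3}
pos 7: 4 -> miss, evict 6, frames {0,1,3,4}
pos 8: 7 -> miss, evict 0, frames {1,3,4,7}
At position 8, page 0 is evicted.

0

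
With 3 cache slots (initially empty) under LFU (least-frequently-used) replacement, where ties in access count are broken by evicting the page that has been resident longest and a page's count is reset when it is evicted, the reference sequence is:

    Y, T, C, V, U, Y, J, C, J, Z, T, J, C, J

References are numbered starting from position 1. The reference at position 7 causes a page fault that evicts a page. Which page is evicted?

V

pos 1: Y → fault, frames [Y]
pos 2: T → fault, frames [Y, T]
pos 3: C → fault, frames [Y, T, C]
pos 4: V → fault, evict Y, frames [T, C, V]
pos 5: U → fault, evict T, frames [C, V, U]
pos 6: Y → fault, evict C, frames [V, U, Y]
pos 7: J → fault, evict V, frames [U, Y, J]
At position 7, page V is evicted.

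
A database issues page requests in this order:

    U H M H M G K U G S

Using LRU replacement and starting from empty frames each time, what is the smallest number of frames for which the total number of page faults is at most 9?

f=1: 10 faults
f=2: 8 faults
f=3: 7 faults
f=4: 7 faults
f=5: 6 faults
f=6: 6 faults
Smallest f with faults ≤ 9 is 2.

2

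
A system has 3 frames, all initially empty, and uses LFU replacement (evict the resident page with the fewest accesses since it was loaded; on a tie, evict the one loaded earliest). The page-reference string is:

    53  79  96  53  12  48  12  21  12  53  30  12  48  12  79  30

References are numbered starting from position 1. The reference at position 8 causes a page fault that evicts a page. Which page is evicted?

pos 1: 53 -> miss, frames {53}
pos 2: 79 -> miss, frames {53,79}
pos 3: 96 -> miss, frames {53,79,96}
pos 4: 53 -> hit
pos 5: 12 -> miss, evict 79, frames {53,96,12}
pos 6: 48 -> miss, evict 96, frames {53,12,48}
pos 7: 12 -> hit
pos 8: 21 -> miss, evict 48, frames {53,12,21}
At position 8, page 48 is evicted.

48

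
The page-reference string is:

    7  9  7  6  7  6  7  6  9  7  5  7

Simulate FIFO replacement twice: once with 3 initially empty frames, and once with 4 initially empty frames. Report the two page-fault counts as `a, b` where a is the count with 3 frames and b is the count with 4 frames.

3 frames: F F . F . . . . . . F F → 5 faults.
4 frames: F F . F . . . . . . F . → 4 faults.
4 < 5: adding a frame reduced faults, as is typical.

5, 4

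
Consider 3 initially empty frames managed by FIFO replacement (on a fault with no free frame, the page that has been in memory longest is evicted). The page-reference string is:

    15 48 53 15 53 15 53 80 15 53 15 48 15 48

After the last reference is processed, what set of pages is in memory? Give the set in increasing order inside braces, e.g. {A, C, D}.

15 → fault, frames (15)
48 → fault, frames (15 48)
53 → fault, frames (15 48 53)
15 → hit
53 → hit
15 → hit
53 → hit
80 → fault, evict 15, frames (48 53 80)
15 → fault, evict 48, frames (53 80 15)
53 → hit
15 → hit
48 → fault, evict 53, frames (80 15 48)
15 → hit
48 → hit

{15, 48, 80}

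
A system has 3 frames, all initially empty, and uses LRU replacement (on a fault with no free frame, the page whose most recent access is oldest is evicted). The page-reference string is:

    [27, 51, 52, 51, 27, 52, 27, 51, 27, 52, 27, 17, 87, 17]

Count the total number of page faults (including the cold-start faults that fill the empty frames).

5

27 → fault, frames {27}
51 → fault, frames {27,51}
52 → fault, frames {27,51,52}
51 → hit
27 → hit
52 → hit
27 → hit
51 → hit
27 → hit
52 → hit
27 → hit
17 → fault, evict 51, frames {52,27,17}
87 → fault, evict 52, frames {27,17,87}
17 → hit
Page faults: 5.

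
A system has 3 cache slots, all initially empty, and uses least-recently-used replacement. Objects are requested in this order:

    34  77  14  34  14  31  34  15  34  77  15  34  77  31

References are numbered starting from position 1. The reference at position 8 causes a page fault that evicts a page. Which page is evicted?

pos 1: 34 → fault, frames [34]
pos 2: 77 → fault, frames [34, 77]
pos 3: 14 → fault, frames [34, 77, 14]
pos 4: 34 → hit
pos 5: 14 → hit
pos 6: 31 → fault, evict 77, frames [34, 14, 31]
pos 7: 34 → hit
pos 8: 15 → fault, evict 14, frames [31, 34, 15]
At position 8, page 14 is evicted.

14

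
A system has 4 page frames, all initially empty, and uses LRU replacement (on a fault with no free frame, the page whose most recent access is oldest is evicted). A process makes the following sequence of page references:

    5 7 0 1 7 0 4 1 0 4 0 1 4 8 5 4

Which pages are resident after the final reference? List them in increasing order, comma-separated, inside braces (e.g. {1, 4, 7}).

{1, 4, 5, 8}

5: fault, frames (5)
7: fault, frames (5 7)
0: fault, frames (5 7 0)
1: fault, frames (5 7 0 1)
7: hit
0: hit
4: fault, evict 5, frames (1 7 0 4)
1: hit
0: hit
4: hit
0: hit
1: hit
4: hit
8: fault, evict 7, frames (0 1 4 8)
5: fault, evict 0, frames (1 4 8 5)
4: hit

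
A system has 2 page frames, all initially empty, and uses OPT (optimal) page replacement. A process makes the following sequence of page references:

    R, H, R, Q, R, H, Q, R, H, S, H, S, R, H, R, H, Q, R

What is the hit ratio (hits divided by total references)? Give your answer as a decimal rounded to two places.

R -> miss, frames [R]
H -> miss, frames [R, H]
R -> hit
Q -> miss, evict H, frames [R, Q]
R -> hit
H -> miss, evict R, frames [Q, H]
Q -> hit
R -> miss, evict Q, frames [H, R]
H -> hit
S -> miss, evict R, frames [H, S]
H -> hit
S -> hit
R -> miss, evict S, frames [H, R]
H -> hit
R -> hit
H -> hit
Q -> miss, evict H, frames [R, Q]
R -> hit
Hits: 10 of 18 references → 10/18 = 0.5556.

0.56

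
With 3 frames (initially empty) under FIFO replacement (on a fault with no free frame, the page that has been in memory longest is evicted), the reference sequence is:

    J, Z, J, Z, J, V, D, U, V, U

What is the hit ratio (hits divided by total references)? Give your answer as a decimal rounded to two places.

J → miss, frames (J)
Z → miss, frames (J Z)
J → hit
Z → hit
J → hit
V → miss, frames (J Z V)
D → miss, evict J, frames (Z V D)
U → miss, evict Z, frames (V D U)
V → hit
U → hit
Hits: 5 of 10 references → 5/10 = 0.5000.

0.50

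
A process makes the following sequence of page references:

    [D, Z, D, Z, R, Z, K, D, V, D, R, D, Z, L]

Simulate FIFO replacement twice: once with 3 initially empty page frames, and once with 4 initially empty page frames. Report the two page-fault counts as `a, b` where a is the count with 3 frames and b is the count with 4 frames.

3 frames: F F . . F . F F F . F . F F → 9 faults.
4 frames: F F . . F . F . F F . . F F → 8 faults.
8 < 9: adding a frame reduced faults, as is typical.

9, 8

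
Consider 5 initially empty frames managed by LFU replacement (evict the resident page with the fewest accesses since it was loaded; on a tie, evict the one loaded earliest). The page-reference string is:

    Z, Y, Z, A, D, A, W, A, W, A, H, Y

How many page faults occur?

Z -> fault, frames (Z)
Y -> fault, frames (Z Y)
Z -> hit
A -> fault, frames (Z Y A)
D -> fault, frames (Z Y A D)
A -> hit
W -> fault, frames (Z Y A D W)
A -> hit
W -> hit
A -> hit
H -> fault, evict Y, frames (Z A D W H)
Y -> fault, evict D, frames (Z A W H Y)
Page faults: 7.

7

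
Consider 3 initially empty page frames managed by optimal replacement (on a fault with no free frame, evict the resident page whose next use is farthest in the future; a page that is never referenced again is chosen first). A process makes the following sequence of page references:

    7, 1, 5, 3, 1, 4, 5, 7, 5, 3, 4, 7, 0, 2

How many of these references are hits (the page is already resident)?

5

7 → fault, frames [7]
1 → fault, frames [7, 1]
5 → fault, frames [7, 1, 5]
3 → fault, evict 7, frames [1, 5, 3]
1 → hit
4 → fault, evict 1, frames [5, 3, 4]
5 → hit
7 → fault, evict 4, frames [5, 3, 7]
5 → hit
3 → hit
4 → fault, evict 3, frames [5, 7, 4]
7 → hit
0 → fault, evict 4, frames [5, 7, 0]
2 → fault, evict 0, frames [5, 7, 2]
Hits: 5.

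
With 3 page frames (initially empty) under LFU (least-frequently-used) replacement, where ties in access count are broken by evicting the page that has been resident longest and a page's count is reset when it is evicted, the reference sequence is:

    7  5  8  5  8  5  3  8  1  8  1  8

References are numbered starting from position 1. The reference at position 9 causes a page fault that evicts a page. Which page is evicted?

3

pos 1: 7: miss, frames {7}
pos 2: 5: miss, frames {7,5}
pos 3: 8: miss, frames {7,5,8}
pos 4: 5: hit
pos 5: 8: hit
pos 6: 5: hit
pos 7: 3: miss, evict 7, frames {5,8,3}
pos 8: 8: hit
pos 9: 1: miss, evict 3, frames {5,8,1}
At position 9, page 3 is evicted.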